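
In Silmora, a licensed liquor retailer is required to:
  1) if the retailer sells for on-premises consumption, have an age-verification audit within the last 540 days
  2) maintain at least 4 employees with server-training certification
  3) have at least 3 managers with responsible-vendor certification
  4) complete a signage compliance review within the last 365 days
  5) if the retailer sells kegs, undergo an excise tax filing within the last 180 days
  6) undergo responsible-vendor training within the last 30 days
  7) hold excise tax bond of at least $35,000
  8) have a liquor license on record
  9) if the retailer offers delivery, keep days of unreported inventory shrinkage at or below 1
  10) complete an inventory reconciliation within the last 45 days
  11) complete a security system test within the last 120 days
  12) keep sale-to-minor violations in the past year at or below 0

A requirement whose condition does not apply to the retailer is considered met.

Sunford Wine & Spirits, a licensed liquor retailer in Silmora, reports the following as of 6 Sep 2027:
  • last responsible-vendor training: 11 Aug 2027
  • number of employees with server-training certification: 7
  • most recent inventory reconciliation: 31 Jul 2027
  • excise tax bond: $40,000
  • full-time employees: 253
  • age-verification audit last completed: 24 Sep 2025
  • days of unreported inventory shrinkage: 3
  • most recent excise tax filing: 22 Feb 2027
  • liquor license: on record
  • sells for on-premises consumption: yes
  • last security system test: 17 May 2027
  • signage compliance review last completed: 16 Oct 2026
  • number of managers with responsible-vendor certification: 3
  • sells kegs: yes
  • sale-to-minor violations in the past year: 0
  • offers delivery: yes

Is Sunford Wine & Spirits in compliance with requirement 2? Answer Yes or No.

2. employees with server-training certification 7 ≥ 4 → met

Yes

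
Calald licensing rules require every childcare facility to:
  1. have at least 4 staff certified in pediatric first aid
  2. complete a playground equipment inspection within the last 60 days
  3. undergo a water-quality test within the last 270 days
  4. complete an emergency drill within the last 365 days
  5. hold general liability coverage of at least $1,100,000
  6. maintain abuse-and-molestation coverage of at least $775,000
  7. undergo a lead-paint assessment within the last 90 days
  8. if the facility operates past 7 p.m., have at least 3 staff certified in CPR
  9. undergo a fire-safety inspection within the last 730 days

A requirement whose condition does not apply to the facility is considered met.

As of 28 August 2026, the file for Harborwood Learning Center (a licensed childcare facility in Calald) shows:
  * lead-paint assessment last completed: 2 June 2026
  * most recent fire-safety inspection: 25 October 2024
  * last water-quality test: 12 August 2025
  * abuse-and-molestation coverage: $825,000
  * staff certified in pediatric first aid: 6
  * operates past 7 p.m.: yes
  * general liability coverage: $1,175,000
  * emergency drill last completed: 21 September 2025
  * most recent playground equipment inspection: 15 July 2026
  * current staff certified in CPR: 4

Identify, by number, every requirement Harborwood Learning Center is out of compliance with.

3

1. staff certified in pediatric first aid 6 ≥ 4 → met
2. playground equipment inspection 44 days ago vs limit 60 → met
3. water-quality test 381 days ago vs limit 270 → not met
4. emergency drill 341 days ago vs limit 365 → met
5. general liability coverage $1,175,000 ≥ $1,100,000 → met
6. abuse-and-molestation coverage $825,000 ≥ $775,000 → met
7. lead-paint assessment 87 days ago vs limit 90 → met
8. condition 'operates past 7 p.m.' holds; staff certified in CPR 4 ≥ 3 → met
9. fire-safety inspection 672 days ago vs limit 730 → met
Not met: 3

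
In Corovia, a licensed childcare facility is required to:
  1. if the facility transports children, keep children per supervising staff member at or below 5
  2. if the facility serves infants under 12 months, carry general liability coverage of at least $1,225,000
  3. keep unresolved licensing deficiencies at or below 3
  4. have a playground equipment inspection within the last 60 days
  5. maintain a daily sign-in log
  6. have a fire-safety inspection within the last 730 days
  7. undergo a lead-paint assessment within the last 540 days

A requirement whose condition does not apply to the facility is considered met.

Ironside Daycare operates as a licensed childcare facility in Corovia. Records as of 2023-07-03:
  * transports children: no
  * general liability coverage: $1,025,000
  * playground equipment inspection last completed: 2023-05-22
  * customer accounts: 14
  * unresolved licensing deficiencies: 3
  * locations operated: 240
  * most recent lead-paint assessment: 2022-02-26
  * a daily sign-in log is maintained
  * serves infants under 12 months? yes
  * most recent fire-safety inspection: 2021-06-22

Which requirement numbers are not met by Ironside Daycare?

2, 6

1. condition 'transports children' does not hold → requirement n/a → met
2. condition 'serves infants under 12 months' holds; general liability coverage $1,025,000 < $1,225,000 → not met
3. unresolved licensing deficiencies 3 ≤ 3 → met
4. playground equipment inspection 42 days ago vs limit 60 → met
5. daily sign-in log present → met
6. fire-safety inspection 741 days ago vs limit 730 → not met
7. lead-paint assessment 492 days ago vs limit 540 → met
Not met: 2, 6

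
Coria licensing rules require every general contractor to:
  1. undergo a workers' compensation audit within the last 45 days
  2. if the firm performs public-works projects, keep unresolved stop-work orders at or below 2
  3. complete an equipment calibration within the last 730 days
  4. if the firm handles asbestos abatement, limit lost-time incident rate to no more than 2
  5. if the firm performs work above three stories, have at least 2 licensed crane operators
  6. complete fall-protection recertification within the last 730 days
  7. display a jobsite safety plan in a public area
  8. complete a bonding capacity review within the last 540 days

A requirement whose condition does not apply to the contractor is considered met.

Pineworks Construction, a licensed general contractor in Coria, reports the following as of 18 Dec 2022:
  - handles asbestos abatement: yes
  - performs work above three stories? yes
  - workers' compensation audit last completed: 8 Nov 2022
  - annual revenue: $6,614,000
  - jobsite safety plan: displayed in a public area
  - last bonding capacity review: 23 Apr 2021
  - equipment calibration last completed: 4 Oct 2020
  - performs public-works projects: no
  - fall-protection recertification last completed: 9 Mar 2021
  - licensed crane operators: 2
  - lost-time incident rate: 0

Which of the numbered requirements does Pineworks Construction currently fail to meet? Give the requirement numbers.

3, 8

1. workers' compensation audit 40 days ago vs limit 45 → met
2. condition 'performs public-works projects' does not hold → requirement n/a → met
3. equipment calibration 805 days ago vs limit 730 → not met
4. condition 'handles asbestos abatement' holds; lost-time incident rate 0 ≤ 2 → met
5. condition 'performs work above three stories' holds; licensed crane operators 2 ≥ 2 → met
6. fall-protection recertification 649 days ago vs limit 730 → met
7. jobsite safety plan present → met
8. bonding capacity review 604 days ago vs limit 540 → not met
Not met: 3, 8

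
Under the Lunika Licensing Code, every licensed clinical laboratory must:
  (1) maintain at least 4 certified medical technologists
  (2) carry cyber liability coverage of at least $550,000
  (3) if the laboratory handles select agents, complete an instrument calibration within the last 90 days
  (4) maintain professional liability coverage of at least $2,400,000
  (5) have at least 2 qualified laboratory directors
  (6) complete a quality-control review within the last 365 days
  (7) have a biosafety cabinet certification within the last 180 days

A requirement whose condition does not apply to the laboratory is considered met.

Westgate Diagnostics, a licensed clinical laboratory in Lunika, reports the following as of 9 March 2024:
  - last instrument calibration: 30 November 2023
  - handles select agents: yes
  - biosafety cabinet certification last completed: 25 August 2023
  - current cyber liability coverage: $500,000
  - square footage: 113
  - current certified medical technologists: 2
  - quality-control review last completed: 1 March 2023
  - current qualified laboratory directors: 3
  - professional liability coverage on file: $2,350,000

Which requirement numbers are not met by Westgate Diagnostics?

1. certified medical technologists 2 < 4 → not met
2. cyber liability coverage $500,000 < $550,000 → not met
3. condition 'handles select agents' holds; instrument calibration 100 days ago vs limit 90 → not met
4. professional liability coverage $2,350,000 < $2,400,000 → not met
5. qualified laboratory directors 3 ≥ 2 → met
6. quality-control review 374 days ago vs limit 365 → not met
7. biosafety cabinet certification 197 days ago vs limit 180 → not met
Not met: 1, 2, 3, 4, 6, 7

1, 2, 3, 4, 6, 7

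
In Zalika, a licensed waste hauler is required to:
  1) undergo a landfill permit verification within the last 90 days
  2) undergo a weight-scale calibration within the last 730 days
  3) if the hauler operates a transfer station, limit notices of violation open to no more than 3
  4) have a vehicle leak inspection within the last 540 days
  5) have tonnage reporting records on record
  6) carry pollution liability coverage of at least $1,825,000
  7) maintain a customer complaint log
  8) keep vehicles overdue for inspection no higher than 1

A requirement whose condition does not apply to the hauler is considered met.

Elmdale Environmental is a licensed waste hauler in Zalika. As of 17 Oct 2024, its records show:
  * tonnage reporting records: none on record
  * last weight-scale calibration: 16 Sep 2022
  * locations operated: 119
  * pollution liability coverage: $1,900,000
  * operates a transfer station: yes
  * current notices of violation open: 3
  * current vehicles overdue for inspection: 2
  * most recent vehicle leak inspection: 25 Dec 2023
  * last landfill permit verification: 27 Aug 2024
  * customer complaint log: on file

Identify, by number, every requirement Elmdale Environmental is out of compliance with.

1. landfill permit verification 51 days ago vs limit 90 → met
2. weight-scale calibration 762 days ago vs limit 730 → not met
3. condition 'operates a transfer station' holds; notices of violation open 3 ≤ 3 → met
4. vehicle leak inspection 297 days ago vs limit 540 → met
5. tonnage reporting records absent → not met
6. pollution liability coverage $1,900,000 ≥ $1,825,000 → met
7. customer complaint log present → met
8. vehicles overdue for inspection 2 > 1 → not met
Not met: 2, 5, 8

2, 5, 8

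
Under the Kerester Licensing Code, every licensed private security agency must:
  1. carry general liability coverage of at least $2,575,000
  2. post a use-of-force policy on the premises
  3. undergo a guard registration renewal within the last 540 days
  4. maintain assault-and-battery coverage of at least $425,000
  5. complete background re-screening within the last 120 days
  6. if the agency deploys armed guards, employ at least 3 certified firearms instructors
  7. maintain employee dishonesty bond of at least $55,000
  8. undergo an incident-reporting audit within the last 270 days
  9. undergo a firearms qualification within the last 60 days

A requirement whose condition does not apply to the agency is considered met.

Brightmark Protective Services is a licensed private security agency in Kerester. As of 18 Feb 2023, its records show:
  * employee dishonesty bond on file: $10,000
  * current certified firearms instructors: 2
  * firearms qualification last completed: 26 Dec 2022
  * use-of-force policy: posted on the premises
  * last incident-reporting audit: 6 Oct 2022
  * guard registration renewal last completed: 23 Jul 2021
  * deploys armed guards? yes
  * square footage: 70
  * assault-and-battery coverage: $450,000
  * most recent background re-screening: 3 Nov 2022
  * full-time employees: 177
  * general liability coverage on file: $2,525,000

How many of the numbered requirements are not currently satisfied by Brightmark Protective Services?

4

1. general liability coverage $2,525,000 < $2,575,000 → not met
2. use-of-force policy present → met
3. guard registration renewal 575 days ago vs limit 540 → not met
4. assault-and-battery coverage $450,000 ≥ $425,000 → met
5. background re-screening 107 days ago vs limit 120 → met
6. condition 'deploys armed guards' holds; certified firearms instructors 2 < 3 → not met
7. employee dishonesty bond $10,000 < $55,000 → not met
8. incident-reporting audit 135 days ago vs limit 270 → met
9. firearms qualification 54 days ago vs limit 60 → met
Not met: 4 of 9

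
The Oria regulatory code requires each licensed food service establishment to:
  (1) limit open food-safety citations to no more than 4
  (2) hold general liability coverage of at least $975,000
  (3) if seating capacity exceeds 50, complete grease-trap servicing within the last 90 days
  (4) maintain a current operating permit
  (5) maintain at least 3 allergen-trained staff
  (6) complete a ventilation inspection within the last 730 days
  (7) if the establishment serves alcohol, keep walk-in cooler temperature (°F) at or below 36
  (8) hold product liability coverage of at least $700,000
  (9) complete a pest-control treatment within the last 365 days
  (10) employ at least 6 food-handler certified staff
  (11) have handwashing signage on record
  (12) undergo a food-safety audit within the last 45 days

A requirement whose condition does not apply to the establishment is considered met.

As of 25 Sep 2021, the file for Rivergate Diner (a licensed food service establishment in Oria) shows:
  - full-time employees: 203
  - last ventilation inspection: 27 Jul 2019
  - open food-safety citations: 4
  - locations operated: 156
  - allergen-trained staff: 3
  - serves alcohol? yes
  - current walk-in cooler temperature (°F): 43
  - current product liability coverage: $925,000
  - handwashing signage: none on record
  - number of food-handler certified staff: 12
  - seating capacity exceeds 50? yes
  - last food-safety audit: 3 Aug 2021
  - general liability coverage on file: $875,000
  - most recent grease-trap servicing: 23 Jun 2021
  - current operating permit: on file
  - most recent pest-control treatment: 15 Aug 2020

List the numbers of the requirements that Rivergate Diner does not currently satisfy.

1. open food-safety citations 4 ≤ 4 → met
2. general liability coverage $875,000 < $975,000 → not met
3. condition 'seating capacity exceeds 50' holds; grease-trap servicing 94 days ago vs limit 90 → not met
4. current operating permit present → met
5. allergen-trained staff 3 ≥ 3 → met
6. ventilation inspection 791 days ago vs limit 730 → not met
7. condition 'serves alcohol' holds; walk-in cooler temperature (°F) 43 > 36 → not met
8. product liability coverage $925,000 ≥ $700,000 → met
9. pest-control treatment 406 days ago vs limit 365 → not met
10. food-handler certified staff 12 ≥ 6 → met
11. handwashing signage absent → not met
12. food-safety audit 53 days ago vs limit 45 → not met
Not met: 2, 3, 6, 7, 9, 11, 12

2, 3, 6, 7, 9, 11, 12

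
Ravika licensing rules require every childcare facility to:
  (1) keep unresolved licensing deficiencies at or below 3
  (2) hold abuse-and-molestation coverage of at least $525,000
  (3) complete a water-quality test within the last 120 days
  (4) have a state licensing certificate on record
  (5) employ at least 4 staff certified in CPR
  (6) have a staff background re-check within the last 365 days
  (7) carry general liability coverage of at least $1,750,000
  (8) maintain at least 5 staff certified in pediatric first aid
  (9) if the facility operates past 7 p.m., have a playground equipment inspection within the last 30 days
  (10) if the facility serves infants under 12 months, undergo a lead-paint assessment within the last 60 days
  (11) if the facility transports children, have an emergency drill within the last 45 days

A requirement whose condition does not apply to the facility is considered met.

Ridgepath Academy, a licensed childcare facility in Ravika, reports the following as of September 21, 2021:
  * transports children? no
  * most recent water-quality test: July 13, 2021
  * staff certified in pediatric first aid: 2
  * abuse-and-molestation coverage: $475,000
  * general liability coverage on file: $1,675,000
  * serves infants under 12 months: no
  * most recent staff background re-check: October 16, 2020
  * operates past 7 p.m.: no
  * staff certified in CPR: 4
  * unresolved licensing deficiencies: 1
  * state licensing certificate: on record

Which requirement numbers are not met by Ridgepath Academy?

1. unresolved licensing deficiencies 1 ≤ 3 → met
2. abuse-and-molestation coverage $475,000 < $525,000 → not met
3. water-quality test 70 days ago vs limit 120 → met
4. state licensing certificate present → met
5. staff certified in CPR 4 ≥ 4 → met
6. staff background re-check 340 days ago vs limit 365 → met
7. general liability coverage $1,675,000 < $1,750,000 → not met
8. staff certified in pediatric first aid 2 < 5 → not met
9. condition 'operates past 7 p.m.' does not hold → requirement n/a → met
10. condition 'serves infants under 12 months' does not hold → requirement n/a → met
11. condition 'transports children' does not hold → requirement n/a → met
Not met: 2, 7, 8

2, 7, 8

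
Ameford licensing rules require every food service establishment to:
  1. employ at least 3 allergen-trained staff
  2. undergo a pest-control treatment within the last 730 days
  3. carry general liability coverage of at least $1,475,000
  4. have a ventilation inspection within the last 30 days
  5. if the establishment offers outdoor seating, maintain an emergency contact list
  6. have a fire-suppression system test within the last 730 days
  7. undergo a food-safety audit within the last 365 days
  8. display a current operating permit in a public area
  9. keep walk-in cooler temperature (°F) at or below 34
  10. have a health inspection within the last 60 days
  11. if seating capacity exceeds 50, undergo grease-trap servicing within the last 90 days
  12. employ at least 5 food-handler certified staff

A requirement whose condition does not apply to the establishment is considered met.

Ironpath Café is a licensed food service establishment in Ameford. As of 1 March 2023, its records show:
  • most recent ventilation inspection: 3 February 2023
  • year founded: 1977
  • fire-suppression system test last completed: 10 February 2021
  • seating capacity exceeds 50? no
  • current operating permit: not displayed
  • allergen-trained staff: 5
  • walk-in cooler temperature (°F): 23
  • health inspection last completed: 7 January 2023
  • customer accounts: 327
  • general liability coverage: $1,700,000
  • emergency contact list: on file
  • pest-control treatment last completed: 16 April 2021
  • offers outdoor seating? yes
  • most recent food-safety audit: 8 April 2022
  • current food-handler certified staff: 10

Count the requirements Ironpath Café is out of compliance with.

2

1. allergen-trained staff 5 ≥ 3 → met
2. pest-control treatment 684 days ago vs limit 730 → met
3. general liability coverage $1,700,000 ≥ $1,475,000 → met
4. ventilation inspection 26 days ago vs limit 30 → met
5. condition 'offers outdoor seating' holds; emergency contact list present → met
6. fire-suppression system test 749 days ago vs limit 730 → not met
7. food-safety audit 327 days ago vs limit 365 → met
8. current operating permit absent → not met
9. walk-in cooler temperature (°F) 23 ≤ 34 → met
10. health inspection 53 days ago vs limit 60 → met
11. condition 'seating capacity exceeds 50' does not hold → requirement n/a → met
12. food-handler certified staff 10 ≥ 5 → met
Not met: 2 of 12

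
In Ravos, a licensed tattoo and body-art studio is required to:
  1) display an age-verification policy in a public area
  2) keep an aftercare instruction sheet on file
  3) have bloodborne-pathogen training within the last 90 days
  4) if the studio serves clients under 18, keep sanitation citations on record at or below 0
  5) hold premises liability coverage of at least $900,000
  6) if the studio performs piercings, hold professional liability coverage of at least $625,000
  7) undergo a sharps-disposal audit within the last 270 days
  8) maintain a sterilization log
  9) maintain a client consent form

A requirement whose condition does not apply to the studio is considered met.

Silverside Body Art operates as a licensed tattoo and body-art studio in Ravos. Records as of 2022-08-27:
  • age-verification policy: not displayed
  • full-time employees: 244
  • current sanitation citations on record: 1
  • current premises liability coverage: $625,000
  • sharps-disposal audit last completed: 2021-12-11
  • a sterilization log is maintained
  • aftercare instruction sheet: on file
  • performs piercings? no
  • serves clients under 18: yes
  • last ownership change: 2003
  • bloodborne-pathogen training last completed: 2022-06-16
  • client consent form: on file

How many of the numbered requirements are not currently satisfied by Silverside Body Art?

3

1. age-verification policy absent → not met
2. aftercare instruction sheet present → met
3. bloodborne-pathogen training 72 days ago vs limit 90 → met
4. condition 'serves clients under 18' holds; sanitation citations on record 1 > 0 → not met
5. premises liability coverage $625,000 < $900,000 → not met
6. condition 'performs piercings' does not hold → requirement n/a → met
7. sharps-disposal audit 259 days ago vs limit 270 → met
8. sterilization log present → met
9. client consent form present → met
Not met: 3 of 9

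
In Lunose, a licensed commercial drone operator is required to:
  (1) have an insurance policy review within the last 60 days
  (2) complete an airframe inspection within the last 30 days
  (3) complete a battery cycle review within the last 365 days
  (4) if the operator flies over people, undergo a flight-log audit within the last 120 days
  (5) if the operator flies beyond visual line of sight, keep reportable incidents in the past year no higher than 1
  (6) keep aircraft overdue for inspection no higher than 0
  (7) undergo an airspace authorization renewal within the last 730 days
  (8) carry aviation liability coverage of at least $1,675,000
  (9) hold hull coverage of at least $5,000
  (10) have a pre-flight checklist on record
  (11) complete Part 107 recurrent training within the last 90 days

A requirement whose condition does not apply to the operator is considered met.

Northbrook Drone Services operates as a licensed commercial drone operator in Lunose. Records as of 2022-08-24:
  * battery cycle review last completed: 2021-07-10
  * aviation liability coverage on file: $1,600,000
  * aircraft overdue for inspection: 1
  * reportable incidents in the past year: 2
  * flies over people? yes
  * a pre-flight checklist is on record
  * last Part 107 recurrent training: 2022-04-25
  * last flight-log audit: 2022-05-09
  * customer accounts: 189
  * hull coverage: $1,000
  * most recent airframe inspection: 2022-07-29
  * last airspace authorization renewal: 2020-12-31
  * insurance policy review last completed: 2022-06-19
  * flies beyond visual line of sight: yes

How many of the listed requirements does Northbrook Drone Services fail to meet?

7

1. insurance policy review 66 days ago vs limit 60 → not met
2. airframe inspection 26 days ago vs limit 30 → met
3. battery cycle review 410 days ago vs limit 365 → not met
4. condition 'flies over people' holds; flight-log audit 107 days ago vs limit 120 → met
5. condition 'flies beyond visual line of sight' holds; reportable incidents in the past year 2 > 1 → not met
6. aircraft overdue for inspection 1 > 0 → not met
7. airspace authorization renewal 601 days ago vs limit 730 → met
8. aviation liability coverage $1,600,000 < $1,675,000 → not met
9. hull coverage $1,000 < $5,000 → not met
10. pre-flight checklist present → met
11. Part 107 recurrent training 121 days ago vs limit 90 → not met
Not met: 7 of 11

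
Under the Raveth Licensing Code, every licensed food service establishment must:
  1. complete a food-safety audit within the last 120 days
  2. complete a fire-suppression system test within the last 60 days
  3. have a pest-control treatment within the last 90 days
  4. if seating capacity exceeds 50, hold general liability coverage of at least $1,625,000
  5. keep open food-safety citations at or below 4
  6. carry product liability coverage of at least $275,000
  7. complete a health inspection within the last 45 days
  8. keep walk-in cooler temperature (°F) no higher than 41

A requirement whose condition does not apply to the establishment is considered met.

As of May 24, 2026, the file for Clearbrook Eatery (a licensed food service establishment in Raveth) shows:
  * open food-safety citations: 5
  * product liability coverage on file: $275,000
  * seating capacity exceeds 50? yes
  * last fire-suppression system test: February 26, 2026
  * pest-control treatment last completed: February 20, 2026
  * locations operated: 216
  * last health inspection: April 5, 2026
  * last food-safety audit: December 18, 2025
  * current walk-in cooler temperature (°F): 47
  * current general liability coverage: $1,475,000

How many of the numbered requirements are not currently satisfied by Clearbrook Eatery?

1. food-safety audit 157 days ago vs limit 120 → not met
2. fire-suppression system test 87 days ago vs limit 60 → not met
3. pest-control treatment 93 days ago vs limit 90 → not met
4. condition 'seating capacity exceeds 50' holds; general liability coverage $1,475,000 < $1,625,000 → not met
5. open food-safety citations 5 > 4 → not met
6. product liability coverage $275,000 ≥ $275,000 → met
7. health inspection 49 days ago vs limit 45 → not met
8. walk-in cooler temperature (°F) 47 > 41 → not met
Not met: 7 of 8

7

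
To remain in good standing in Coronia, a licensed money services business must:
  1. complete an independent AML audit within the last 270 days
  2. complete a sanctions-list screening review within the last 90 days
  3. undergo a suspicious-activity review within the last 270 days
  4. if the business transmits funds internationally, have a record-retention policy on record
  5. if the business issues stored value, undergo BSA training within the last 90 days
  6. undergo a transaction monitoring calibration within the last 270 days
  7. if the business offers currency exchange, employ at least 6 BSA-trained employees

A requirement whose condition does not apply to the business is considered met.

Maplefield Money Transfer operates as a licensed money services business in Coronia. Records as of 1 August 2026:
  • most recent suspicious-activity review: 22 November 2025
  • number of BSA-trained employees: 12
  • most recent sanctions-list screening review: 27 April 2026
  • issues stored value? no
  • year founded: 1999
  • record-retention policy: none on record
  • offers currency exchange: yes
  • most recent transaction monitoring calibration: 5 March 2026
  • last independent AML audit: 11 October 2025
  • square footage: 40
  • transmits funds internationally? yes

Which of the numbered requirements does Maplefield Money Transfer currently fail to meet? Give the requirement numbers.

1, 2, 4

1. independent AML audit 294 days ago vs limit 270 → not met
2. sanctions-list screening review 96 days ago vs limit 90 → not met
3. suspicious-activity review 252 days ago vs limit 270 → met
4. condition 'transmits funds internationally' holds; record-retention policy absent → not met
5. condition 'issues stored value' does not hold → requirement n/a → met
6. transaction monitoring calibration 149 days ago vs limit 270 → met
7. condition 'offers currency exchange' holds; BSA-trained employees 12 ≥ 6 → met
Not met: 1, 2, 4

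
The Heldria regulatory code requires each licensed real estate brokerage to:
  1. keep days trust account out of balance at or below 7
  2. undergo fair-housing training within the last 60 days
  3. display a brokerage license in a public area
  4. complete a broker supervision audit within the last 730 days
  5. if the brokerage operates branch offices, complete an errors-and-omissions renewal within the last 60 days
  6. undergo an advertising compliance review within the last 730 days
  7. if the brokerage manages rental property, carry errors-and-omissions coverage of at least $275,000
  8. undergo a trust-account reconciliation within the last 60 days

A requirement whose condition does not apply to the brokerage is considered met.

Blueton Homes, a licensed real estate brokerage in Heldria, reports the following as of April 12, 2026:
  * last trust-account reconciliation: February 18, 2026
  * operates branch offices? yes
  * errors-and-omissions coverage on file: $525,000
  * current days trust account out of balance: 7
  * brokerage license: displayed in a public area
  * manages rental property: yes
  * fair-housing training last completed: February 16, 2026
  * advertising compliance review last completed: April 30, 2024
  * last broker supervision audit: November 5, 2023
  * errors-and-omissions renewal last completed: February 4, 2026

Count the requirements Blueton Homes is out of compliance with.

1. days trust account out of balance 7 ≤ 7 → met
2. fair-housing training 55 days ago vs limit 60 → met
3. brokerage license present → met
4. broker supervision audit 889 days ago vs limit 730 → not met
5. condition 'operates branch offices' holds; errors-and-omissions renewal 67 days ago vs limit 60 → not met
6. advertising compliance review 712 days ago vs limit 730 → met
7. condition 'manages rental property' holds; errors-and-omissions coverage $525,000 ≥ $275,000 → met
8. trust-account reconciliation 53 days ago vs limit 60 → met
Not met: 2 of 8

2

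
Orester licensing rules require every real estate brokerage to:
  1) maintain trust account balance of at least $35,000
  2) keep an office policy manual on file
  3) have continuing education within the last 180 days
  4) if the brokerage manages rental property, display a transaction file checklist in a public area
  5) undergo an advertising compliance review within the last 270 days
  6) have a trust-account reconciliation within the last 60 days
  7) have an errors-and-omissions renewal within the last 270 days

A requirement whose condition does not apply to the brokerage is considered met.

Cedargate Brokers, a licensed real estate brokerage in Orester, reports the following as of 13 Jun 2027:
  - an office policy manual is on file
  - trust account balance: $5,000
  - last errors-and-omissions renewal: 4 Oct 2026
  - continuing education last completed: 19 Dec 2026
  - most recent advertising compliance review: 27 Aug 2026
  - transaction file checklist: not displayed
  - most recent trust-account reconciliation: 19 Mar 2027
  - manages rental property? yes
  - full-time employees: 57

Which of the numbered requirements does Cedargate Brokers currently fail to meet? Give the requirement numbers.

1. trust account balance $5,000 < $35,000 → not met
2. office policy manual present → met
3. continuing education 176 days ago vs limit 180 → met
4. condition 'manages rental property' holds; transaction file checklist absent → not met
5. advertising compliance review 290 days ago vs limit 270 → not met
6. trust-account reconciliation 86 days ago vs limit 60 → not met
7. errors-and-omissions renewal 252 days ago vs limit 270 → met
Not met: 1, 4, 5, 6

1, 4, 5, 6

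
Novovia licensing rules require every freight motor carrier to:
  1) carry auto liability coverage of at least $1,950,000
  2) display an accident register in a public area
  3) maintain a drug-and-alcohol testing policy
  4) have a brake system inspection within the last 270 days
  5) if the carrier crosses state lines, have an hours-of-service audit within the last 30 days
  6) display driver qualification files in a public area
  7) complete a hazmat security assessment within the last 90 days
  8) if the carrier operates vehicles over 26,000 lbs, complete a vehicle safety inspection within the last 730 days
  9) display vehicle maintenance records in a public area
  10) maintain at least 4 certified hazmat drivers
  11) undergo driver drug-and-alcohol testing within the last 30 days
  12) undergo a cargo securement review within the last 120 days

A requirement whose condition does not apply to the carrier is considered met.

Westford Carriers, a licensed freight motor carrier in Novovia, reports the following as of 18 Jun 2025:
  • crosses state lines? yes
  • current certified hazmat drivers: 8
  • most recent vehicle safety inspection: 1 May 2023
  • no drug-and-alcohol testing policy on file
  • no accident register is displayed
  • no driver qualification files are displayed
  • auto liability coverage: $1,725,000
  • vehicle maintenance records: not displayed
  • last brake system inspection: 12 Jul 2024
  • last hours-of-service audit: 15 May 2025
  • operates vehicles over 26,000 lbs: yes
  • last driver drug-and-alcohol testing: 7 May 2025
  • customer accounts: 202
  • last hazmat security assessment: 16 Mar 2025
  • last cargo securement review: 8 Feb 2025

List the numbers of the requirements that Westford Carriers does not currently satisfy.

1. auto liability coverage $1,725,000 < $1,950,000 → not met
2. accident register absent → not met
3. drug-and-alcohol testing policy absent → not met
4. brake system inspection 341 days ago vs limit 270 → not met
5. condition 'crosses state lines' holds; hours-of-service audit 34 days ago vs limit 30 → not met
6. driver qualification files absent → not met
7. hazmat security assessment 94 days ago vs limit 90 → not met
8. condition 'operates vehicles over 26,000 lbs' holds; vehicle safety inspection 779 days ago vs limit 730 → not met
9. vehicle maintenance records absent → not met
10. certified hazmat drivers 8 ≥ 4 → met
11. driver drug-and-alcohol testing 42 days ago vs limit 30 → not met
12. cargo securement review 130 days ago vs limit 120 → not met
Not met: 1, 2, 3, 4, 5, 6, 7, 8, 9, 11, 12

1, 2, 3, 4, 5, 6, 7, 8, 9, 11, 12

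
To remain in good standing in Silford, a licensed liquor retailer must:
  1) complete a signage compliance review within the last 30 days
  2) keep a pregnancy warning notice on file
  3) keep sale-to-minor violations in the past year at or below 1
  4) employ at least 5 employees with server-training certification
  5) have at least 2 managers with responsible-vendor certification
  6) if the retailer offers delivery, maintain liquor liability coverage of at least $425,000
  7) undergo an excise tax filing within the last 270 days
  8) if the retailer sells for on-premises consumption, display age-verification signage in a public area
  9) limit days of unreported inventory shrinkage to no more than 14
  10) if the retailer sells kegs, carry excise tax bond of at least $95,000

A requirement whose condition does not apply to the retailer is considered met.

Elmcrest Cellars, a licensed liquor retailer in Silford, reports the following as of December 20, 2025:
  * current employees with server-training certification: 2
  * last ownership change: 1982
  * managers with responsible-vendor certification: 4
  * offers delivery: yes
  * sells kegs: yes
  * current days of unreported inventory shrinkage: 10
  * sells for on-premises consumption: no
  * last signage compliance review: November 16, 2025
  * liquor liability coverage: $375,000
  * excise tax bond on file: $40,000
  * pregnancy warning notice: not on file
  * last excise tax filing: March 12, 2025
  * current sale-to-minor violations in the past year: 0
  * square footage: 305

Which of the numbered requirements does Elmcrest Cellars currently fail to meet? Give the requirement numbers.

1. signage compliance review 34 days ago vs limit 30 → not met
2. pregnancy warning notice absent → not met
3. sale-to-minor violations in the past year 0 ≤ 1 → met
4. employees with server-training certification 2 < 5 → not met
5. managers with responsible-vendor certification 4 ≥ 2 → met
6. condition 'offers delivery' holds; liquor liability coverage $375,000 < $425,000 → not met
7. excise tax filing 283 days ago vs limit 270 → not met
8. condition 'sells for on-premises consumption' does not hold → requirement n/a → met
9. days of unreported inventory shrinkage 10 ≤ 14 → met
10. condition 'sells kegs' holds; excise tax bond $40,000 < $95,000 → not met
Not met: 1, 2, 4, 6, 7, 10

1, 2, 4, 6, 7, 10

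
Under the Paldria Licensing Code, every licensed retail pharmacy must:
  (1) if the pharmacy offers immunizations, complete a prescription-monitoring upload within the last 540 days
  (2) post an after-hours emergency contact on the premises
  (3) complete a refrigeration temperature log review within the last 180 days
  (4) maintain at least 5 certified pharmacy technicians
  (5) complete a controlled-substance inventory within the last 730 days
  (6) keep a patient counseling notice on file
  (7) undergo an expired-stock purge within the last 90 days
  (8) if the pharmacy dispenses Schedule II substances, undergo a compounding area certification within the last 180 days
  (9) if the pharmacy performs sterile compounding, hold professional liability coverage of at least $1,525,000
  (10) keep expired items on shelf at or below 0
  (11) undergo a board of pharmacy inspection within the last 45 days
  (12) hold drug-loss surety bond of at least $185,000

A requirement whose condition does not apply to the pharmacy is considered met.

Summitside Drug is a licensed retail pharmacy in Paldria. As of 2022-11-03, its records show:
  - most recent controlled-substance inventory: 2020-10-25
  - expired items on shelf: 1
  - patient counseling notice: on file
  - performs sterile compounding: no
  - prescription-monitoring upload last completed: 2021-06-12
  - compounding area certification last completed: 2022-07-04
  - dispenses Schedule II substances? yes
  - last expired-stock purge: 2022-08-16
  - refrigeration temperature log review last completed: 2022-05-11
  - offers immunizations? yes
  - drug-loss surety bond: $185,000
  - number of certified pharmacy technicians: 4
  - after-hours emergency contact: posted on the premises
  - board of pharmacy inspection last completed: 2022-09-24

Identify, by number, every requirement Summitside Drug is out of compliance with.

1. condition 'offers immunizations' holds; prescription-monitoring upload 509 days ago vs limit 540 → met
2. after-hours emergency contact present → met
3. refrigeration temperature log review 176 days ago vs limit 180 → met
4. certified pharmacy technicians 4 < 5 → not met
5. controlled-substance inventory 739 days ago vs limit 730 → not met
6. patient counseling notice present → met
7. expired-stock purge 79 days ago vs limit 90 → met
8. condition 'dispenses Schedule II substances' holds; compounding area certification 122 days ago vs limit 180 → met
9. condition 'performs sterile compounding' does not hold → requirement n/a → met
10. expired items on shelf 1 > 0 → not met
11. board of pharmacy inspection 40 days ago vs limit 45 → met
12. drug-loss surety bond $185,000 ≥ $185,000 → met
Not met: 4, 5, 10

4, 5, 10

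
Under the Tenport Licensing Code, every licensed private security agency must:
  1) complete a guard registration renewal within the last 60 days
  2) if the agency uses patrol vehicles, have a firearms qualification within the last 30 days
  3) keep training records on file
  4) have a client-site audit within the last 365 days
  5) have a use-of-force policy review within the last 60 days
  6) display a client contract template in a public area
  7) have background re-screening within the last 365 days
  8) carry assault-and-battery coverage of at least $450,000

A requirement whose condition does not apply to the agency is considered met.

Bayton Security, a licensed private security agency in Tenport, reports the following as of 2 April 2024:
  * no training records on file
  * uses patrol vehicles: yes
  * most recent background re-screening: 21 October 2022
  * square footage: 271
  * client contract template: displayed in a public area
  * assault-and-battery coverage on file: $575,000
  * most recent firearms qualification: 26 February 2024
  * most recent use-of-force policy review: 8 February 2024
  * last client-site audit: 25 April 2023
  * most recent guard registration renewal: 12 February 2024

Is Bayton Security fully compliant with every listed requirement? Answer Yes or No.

1. guard registration renewal 50 days ago vs limit 60 → met
2. condition 'uses patrol vehicles' holds; firearms qualification 36 days ago vs limit 30 → not met
3. training records absent → not met
4. client-site audit 343 days ago vs limit 365 → met
5. use-of-force policy review 54 days ago vs limit 60 → met
6. client contract template present → met
7. background re-screening 529 days ago vs limit 365 → not met
8. assault-and-battery coverage $575,000 ≥ $450,000 → met
Not met: 2, 3, 7

No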